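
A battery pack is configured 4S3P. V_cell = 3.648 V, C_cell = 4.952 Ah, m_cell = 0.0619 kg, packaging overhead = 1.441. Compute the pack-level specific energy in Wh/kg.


Step 1: V_pack = 4 * 3.648 = 14.592 V
Step 2: C_pack = 3 * 4.952 = 14.856 Ah
Step 3: E_pack = V_pack * C_pack = 14.592 * 14.856 = 216.78 Wh
Step 4: m_pack = 4 * 3 * 0.0619 * 1.441 = 1.0704 kg
Step 5: ED = E_pack / m_pack = 216.78 / 1.0704 = 202.5 Wh/kg

202.5 Wh/kg


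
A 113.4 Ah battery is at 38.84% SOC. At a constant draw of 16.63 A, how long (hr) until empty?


Step 1: remaining = SOC/100 * C_total = 38.84/100 * 113.4 = 44.045 Ah
Step 2: t = remaining / I = 44.045 / 16.63 = 2.649 hr

2.649 hr


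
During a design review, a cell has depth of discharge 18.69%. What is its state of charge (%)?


SOC = 100 - DOD = 100 - 18.69 = 81.31%

81.31%


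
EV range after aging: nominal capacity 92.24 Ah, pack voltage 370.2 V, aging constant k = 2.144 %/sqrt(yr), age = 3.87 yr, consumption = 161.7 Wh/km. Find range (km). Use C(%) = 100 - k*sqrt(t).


Step 1: capacity retention = 100 - 2.144 * sqrt(3.87) = 100 - 2.144 * 1.9672 = 95.782%
Step 2: C_now = 92.24 * 95.782/100 = 88.349 Ah
Step 3: E_pack = V * C_now = 370.2 * 88.349 = 32707 Wh
Step 4: range = E_pack / consumption = 32707 / 161.7 = 202.3 km

202.3 km


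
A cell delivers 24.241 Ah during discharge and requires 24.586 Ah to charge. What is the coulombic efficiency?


Coulombic efficiency = 24.241/24.586 * 100% = 98.60%

98.60%


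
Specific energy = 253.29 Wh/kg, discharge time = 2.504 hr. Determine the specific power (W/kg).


Specific power = 253.29 Wh/kg / 2.504 hr = 101.2 W/kg

101.2 W/kg


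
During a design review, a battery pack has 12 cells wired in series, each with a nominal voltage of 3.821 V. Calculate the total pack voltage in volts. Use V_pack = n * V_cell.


V_pack = n * V_cell = 12 * 3.821 = 45.852 V

45.852 V


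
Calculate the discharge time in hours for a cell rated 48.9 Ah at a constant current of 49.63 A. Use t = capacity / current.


Runtime = 48.9 Ah / 49.63 A = 0.9853 hr

0.9853 hr


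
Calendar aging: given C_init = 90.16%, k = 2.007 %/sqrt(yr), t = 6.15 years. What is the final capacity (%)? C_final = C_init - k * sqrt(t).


Step 1: sqrt(6.15 yr) = 2.4799
Step 2: drop = 2.007 * 2.4799 = 4.9772
Step 3: C_final = 90.16 - 4.9772 = 85.18%

85.18%


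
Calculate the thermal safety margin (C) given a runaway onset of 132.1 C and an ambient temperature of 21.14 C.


Safety margin = 132.1 C - 21.14 C = 110.96 C

110.96 C


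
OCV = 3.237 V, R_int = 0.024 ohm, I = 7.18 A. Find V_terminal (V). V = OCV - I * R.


V = OCV - I*R = 3.237 - 7.18 * 0.024 = 3.065 V

3.065 V


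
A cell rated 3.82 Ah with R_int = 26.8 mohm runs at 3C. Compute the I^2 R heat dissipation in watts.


Convert: R = 26.8 mohm = 0.0268 ohm
Step 1: I = C_rate * capacity = 3 * 3.82 = 11.46 A
Step 2: Q = I^2 * R = 11.46^2 * 0.0268 = 131.33 * 0.0268 = 3.520 W

3.520 W


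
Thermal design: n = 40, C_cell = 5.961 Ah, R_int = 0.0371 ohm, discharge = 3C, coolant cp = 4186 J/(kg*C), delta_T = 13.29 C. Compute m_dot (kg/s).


Step 1: I = 3 * 5.961 = 17.883 A
Step 2: Q_cell = I^2 * R = 17.883^2 * 0.0371 = 11.865 W
Step 3: Q_total = 40 * 11.865 = 474.6 W
Step 4: m_dot = Q_total / (cp * dT) = 474.6 / (4186 * 13.29) = 0.008531 kg/s

0.008531 kg/s


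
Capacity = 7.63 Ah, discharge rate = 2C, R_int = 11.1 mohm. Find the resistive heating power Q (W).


Convert: R = 11.1 mohm = 0.0111 ohm
Step 1: I = C_rate * capacity = 2 * 7.63 = 15.26 A
Step 2: Q = I^2 * R = 15.26^2 * 0.0111 = 232.87 * 0.0111 = 2.585 W

2.585 W


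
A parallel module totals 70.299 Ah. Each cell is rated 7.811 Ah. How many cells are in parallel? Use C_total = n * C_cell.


n = C_total / C_cell = 70.299 / 7.811 = 9

9


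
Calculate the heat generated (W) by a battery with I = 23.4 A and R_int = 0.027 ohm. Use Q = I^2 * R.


I^2 = 547.56
Q = 547.56 * 0.027 = 14.78 W

14.78 W


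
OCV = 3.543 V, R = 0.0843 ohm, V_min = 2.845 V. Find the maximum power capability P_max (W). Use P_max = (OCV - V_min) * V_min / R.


dV = OCV - V_min = 0.698 V (so I_max = dV / R)
P_max = dV * V_min / R = 0.698 * 2.845 / 0.0843 = 23.56 W

23.56 W


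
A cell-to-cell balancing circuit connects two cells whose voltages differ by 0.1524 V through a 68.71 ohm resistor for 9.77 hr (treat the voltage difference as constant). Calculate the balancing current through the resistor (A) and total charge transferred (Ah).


First, Ohm's law: I_bal = 0.1524 V / 68.71 ohm = 0.002218 A
Then Q = I * t = 0.002218 A * 9.77 hr = 0.02167 Ah

I=0.002218 A, Q=0.02167 Ah


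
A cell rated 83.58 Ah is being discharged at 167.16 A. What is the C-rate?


Rearranging: C_rate = 167.16 / 83.58 = 2C

2C


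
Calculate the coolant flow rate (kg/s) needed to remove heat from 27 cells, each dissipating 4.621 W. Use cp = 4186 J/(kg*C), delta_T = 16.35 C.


Q_total = 27 * 4.621 = 124.77 W
m_dot = Q_total / (cp * dT) = 124.77 / (4186 * 16.35) = 0.001823 kg/s

0.001823 kg/s


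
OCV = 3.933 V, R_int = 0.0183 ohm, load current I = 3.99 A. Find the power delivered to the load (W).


Step 1: V_terminal = OCV - I*R = 3.933 - 3.99 * 0.0183 = 3.86 V
Step 2: P_out = V_terminal * I = 3.86 * 3.99 = 15.40 W

15.40 W


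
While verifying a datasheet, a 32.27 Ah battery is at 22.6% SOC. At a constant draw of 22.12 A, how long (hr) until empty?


Step 1: remaining = SOC/100 * C_total = 22.6/100 * 32.27 = 7.293 Ah
Step 2: t = remaining / I = 7.293 / 22.12 = 0.3297 hr

0.3297 hr


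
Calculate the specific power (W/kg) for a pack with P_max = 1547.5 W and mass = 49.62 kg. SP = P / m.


Specific power = 1547.5 W / 49.62 kg = 31.19 W/kg

31.19 W/kg


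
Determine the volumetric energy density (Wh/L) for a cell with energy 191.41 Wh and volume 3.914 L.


Volumetric ED = 191.41 Wh / 3.914 L = 48.90 Wh/L

48.90 Wh/L


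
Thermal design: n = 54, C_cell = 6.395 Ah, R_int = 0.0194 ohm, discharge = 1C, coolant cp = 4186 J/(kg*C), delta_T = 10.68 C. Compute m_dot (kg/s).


Step 1: I = 1 * 6.395 = 6.395 A
Step 2: Q_cell = I^2 * R = 6.395^2 * 0.0194 = 0.79338 W
Step 3: Q_total = 54 * 0.79338 = 42.843 W
Step 4: m_dot = Q_total / (cp * dT) = 42.843 / (4186 * 10.68) = 9.583e-04 kg/s

9.583e-04 kg/s


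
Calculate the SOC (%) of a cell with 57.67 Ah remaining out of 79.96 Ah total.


SOC% = 57.67 / 79.96 * 100 = 72.12%

72.12%


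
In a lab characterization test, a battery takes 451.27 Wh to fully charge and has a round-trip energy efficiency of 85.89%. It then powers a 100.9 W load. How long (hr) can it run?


Step 1: E_discharge = eta/100 * E_charge = 85.89/100 * 451.27 = 387.6 Wh
Step 2: t = E_discharge / P = 387.6 / 100.9 = 3.841 hr

3.841 hr


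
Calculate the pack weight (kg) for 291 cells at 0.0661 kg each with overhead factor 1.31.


m_pack = n * m_cell * overhead = 291 * 0.0661 * 1.31 = 25.20 kg

25.20 kg


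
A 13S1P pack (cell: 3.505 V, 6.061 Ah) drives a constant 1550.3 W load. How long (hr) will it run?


Step 1: E_pack = Ns * V_cell * Np * C_cell = 13 * 3.505 * 1 * 6.061 = 276.17 Wh
Step 2: t = E_pack / P = 276.17 / 1550.3 = 0.1781 hr

0.1781 hr


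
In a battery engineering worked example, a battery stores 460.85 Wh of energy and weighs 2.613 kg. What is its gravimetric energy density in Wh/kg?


ED = E / m = 460.85 / 2.613 = 176.4 Wh/kg

176.4 Wh/kg


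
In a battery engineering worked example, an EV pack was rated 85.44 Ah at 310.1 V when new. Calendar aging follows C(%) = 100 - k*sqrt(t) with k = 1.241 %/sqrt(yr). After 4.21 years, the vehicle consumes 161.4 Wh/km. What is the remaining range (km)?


Step 1: capacity retention = 100 - 1.241 * sqrt(4.21) = 100 - 1.241 * 2.0518 = 97.454%
Step 2: C_now = 85.44 * 97.454/100 = 83.265 Ah
Step 3: E_pack = V * C_now = 310.1 * 83.265 = 25820 Wh
Step 4: range = E_pack / consumption = 25820 / 161.4 = 160.0 km

160.0 km


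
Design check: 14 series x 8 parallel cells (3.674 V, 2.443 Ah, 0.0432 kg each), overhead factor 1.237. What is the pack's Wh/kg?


Step 1: V_pack = 14 * 3.674 = 51.436 V
Step 2: C_pack = 8 * 2.443 = 19.544 Ah
Step 3: E_pack = V_pack * C_pack = 51.436 * 19.544 = 1005.3 Wh
Step 4: m_pack = 14 * 8 * 0.0432 * 1.237 = 5.9851 kg
Step 5: ED = E_pack / m_pack = 1005.3 / 5.9851 = 168.0 Wh/kg

168.0 Wh/kg


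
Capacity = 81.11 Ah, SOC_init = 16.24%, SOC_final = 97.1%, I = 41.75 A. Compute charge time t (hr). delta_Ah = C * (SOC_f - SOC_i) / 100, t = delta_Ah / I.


Step 1: dSOC = 97.1% - 16.24% = 80.86%
Step 2: delta_Ah = 81.11 * 80.86 / 100 = 65.586 Ah
Step 3: t = 65.586 / 41.75 = 1.571 hr

1.571 hr


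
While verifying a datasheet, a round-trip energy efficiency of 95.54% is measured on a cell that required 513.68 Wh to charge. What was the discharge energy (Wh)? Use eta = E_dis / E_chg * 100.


E_dis = eta/100 * E_chg = 95.54/100 * 513.68 = 490.8 Wh

490.8 Wh


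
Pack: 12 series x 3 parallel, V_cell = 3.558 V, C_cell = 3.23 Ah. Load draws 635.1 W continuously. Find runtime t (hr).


Step 1: E_pack = Ns * V_cell * Np * C_cell = 12 * 3.558 * 3 * 3.23 = 413.72 Wh
Step 2: t = E_pack / P = 413.72 / 635.1 = 0.6514 hr

0.6514 hr


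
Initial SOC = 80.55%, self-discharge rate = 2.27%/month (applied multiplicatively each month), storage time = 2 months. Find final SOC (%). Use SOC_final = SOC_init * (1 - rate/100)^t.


decay = (1 - 2.27/100)^2 = 0.95512
SOC_final = 80.55 * 0.95512 = 76.93%

76.93%


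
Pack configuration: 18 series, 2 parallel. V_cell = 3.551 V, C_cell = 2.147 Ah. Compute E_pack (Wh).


V_pack = 18 * 3.551 = 63.918 V
C_pack = 2 * 2.147 = 4.294 Ah
E = V_pack * C_pack = 63.918 * 4.294 = 274.5 Wh

274.5 Wh


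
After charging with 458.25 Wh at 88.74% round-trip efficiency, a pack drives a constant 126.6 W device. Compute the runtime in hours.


Step 1: E_discharge = eta/100 * E_charge = 88.74/100 * 458.25 = 406.65 Wh
Step 2: t = E_discharge / P = 406.65 / 126.6 = 3.212 hr

3.212 hr


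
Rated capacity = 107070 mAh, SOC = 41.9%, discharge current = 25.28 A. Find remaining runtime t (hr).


Convert: C_total = 107070 mAh = 107.07 Ah
Step 1: remaining = SOC/100 * C_total = 41.9/100 * 107.07 = 44.862 Ah
Step 2: t = remaining / I = 44.862 / 25.28 = 1.775 hr

1.775 hr


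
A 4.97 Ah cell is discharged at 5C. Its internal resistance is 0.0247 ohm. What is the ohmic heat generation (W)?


Step 1: I = C_rate * capacity = 5 * 4.97 = 24.85 A
Step 2: Q = I^2 * R = 24.85^2 * 0.0247 = 617.52 * 0.0247 = 15.25 W

15.25 W


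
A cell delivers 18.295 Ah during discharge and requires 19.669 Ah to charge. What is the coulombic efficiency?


eta_c = Q_dis / Q_chg * 100 = 18.295 / 19.669 * 100 = 93.01%

93.01%


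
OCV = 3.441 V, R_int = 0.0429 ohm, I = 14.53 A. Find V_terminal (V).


V = OCV - I*R = 3.441 - 14.53 * 0.0429 = 2.818 V

2.818 V


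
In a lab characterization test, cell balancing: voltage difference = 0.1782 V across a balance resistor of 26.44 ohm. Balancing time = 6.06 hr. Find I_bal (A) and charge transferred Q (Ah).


First, Ohm's law: I_bal = 0.1782 V / 26.44 ohm = 0.0067398 A
Then Q = I * t = 0.0067398 A * 6.06 hr = 0.04084 Ah

I=0.0067398 A, Q=0.04084 Ah


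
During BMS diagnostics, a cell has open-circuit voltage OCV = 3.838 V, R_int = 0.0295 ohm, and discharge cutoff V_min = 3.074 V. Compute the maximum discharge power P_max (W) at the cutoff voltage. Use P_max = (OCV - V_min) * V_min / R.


P_max = (OCV - V_min) * V_min / R = (3.838 - 3.074) * 3.074 / 0.0295 = 0.764 * 3.074 / 0.0295 = 79.61 W

79.61 W


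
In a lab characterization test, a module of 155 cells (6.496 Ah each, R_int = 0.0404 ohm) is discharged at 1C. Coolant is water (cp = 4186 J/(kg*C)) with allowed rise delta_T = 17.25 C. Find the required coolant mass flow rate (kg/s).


Step 1: I = 1 * 6.496 = 6.496 A
Step 2: Q_cell = I^2 * R = 6.496^2 * 0.0404 = 1.7048 W
Step 3: Q_total = 155 * 1.7048 = 264.24 W
Step 4: m_dot = Q_total / (cp * dT) = 264.24 / (4186 * 17.25) = 0.003659 kg/s

0.003659 kg/s


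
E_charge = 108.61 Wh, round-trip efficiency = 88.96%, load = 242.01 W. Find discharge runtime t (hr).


Step 1: E_discharge = eta/100 * E_charge = 88.96/100 * 108.61 = 96.619 Wh
Step 2: t = E_discharge / P = 96.619 / 242.01 = 0.3992 hr

0.3992 hr


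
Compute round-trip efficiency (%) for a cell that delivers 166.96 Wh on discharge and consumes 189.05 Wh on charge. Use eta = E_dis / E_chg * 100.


Round-trip efficiency = 166.96/189.05 * 100% = 88.32%

88.32%


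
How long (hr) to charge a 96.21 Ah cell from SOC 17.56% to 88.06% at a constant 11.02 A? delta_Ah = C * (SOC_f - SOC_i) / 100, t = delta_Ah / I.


Step 1: dSOC = 88.06% - 17.56% = 70.5%
Step 2: delta_Ah = 96.21 * 70.5 / 100 = 67.828 Ah
Step 3: t = 67.828 / 11.02 = 6.155 hr

6.155 hr


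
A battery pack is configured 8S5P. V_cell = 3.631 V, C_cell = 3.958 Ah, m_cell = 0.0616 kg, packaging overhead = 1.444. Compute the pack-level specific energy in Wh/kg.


Step 1: V_pack = 8 * 3.631 = 29.048 V
Step 2: C_pack = 5 * 3.958 = 19.79 Ah
Step 3: E_pack = V_pack * C_pack = 29.048 * 19.79 = 574.86 Wh
Step 4: m_pack = 8 * 5 * 0.0616 * 1.444 = 3.558 kg
Step 5: ED = E_pack / m_pack = 574.86 / 3.558 = 161.6 Wh/kg

161.6 Wh/kg


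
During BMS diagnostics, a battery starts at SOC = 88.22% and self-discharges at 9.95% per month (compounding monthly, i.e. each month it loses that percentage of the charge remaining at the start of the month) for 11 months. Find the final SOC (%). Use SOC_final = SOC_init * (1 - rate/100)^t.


decay = (1 - 9.95/100)^11 = 0.31573
SOC_final = 88.22 * 0.31573 = 27.85%

27.85%


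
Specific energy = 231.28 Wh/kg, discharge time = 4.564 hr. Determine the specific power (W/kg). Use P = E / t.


P_specific = E / t = 231.28 / 4.564 = 50.67 W/kg

50.67 W/kg


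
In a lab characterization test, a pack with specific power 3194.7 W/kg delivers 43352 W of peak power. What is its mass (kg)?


m = P / SP = 43352 / 3194.7 = 13.57 kg

13.57 kg


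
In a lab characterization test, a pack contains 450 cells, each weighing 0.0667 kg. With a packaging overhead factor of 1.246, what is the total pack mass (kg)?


Cell mass sum = 450 * 0.0667 = 30.015 kg
With overhead 1.246: m_pack = 30.015 * 1.246 = 37.40 kg

37.40 kg


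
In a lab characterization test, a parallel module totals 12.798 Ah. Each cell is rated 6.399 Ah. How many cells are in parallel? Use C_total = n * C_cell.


n = C_total / C_cell = 12.798 / 6.399 = 2

2


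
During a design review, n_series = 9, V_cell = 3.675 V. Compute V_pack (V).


V_pack = n * V_cell = 9 * 3.675 = 33.075 V

33.075 V


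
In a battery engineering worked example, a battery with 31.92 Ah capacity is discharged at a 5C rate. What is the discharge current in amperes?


At 5C: I = 5 * 31.92 Ah = 159.6 A

159.6 A


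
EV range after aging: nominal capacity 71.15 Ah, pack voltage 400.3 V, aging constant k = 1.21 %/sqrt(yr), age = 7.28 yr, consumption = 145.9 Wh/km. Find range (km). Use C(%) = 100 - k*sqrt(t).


Step 1: capacity retention = 100 - 1.21 * sqrt(7.28) = 100 - 1.21 * 2.6981 = 96.735%
Step 2: C_now = 71.15 * 96.735/100 = 68.827 Ah
Step 3: E_pack = V * C_now = 400.3 * 68.827 = 27551 Wh
Step 4: range = E_pack / consumption = 27551 / 145.9 = 188.8 km

188.8 km


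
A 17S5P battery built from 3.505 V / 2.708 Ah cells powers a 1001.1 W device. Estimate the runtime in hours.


Step 1: E_pack = Ns * V_cell * Np * C_cell = 17 * 3.505 * 5 * 2.708 = 806.78 Wh
Step 2: t = E_pack / P = 806.78 / 1001.1 = 0.8059 hr

0.8059 hr


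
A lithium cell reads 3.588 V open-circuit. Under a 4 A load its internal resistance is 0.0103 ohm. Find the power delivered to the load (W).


Step 1: V_terminal = OCV - I*R = 3.588 - 4 * 0.0103 = 3.5468 V
Step 2: P_out = V_terminal * I = 3.5468 * 4 = 14.19 W

14.19 W


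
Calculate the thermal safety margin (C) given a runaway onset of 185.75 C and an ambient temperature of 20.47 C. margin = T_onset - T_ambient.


margin = T_onset - T_ambient = 185.75 - 20.47 = 165.28 C

165.28 C


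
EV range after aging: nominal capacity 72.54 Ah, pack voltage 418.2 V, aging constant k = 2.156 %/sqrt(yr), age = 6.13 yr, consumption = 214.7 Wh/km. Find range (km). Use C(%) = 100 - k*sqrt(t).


Step 1: capacity retention = 100 - 2.156 * sqrt(6.13) = 100 - 2.156 * 2.4759 = 94.662%
Step 2: C_now = 72.54 * 94.662/100 = 68.668 Ah
Step 3: E_pack = V * C_now = 418.2 * 68.668 = 28717 Wh
Step 4: range = E_pack / consumption = 28717 / 214.7 = 133.8 km

133.8 km


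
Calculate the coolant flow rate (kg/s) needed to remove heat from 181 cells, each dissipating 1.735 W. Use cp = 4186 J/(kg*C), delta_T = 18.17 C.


Step 1: Total heat Q = 181 * 1.735 W = 314.04 W
Step 2: denom = cp * dT = 4186 * 18.17 = 76060
Step 3: m_dot = 314.04 / 76060 = 0.004129 kg/s

0.004129 kg/s


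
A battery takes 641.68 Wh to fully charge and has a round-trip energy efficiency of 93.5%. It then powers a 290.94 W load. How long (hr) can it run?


Step 1: E_discharge = eta/100 * E_charge = 93.5/100 * 641.68 = 599.97 Wh
Step 2: t = E_discharge / P = 599.97 / 290.94 = 2.062 hr

2.062 hr


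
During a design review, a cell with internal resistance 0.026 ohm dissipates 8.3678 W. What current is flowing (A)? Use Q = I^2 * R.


I = sqrt(Q / R) = sqrt(8.3678 / 0.026) = sqrt(321.84) = 17.94 A

17.94 A


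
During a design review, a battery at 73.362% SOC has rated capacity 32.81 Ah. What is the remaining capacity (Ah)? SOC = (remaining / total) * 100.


remaining = SOC / 100 * total = 73.362 / 100 * 32.81 = 24.07 Ah

24.07 Ah


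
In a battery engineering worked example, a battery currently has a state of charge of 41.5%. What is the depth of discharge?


Complement of SOC: DOD = 100% - 41.5% = 58.5%

58.5%


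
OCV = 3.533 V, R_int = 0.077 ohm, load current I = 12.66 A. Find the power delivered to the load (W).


Step 1: V_terminal = OCV - I*R = 3.533 - 12.66 * 0.077 = 2.5582 V
Step 2: P_out = V_terminal * I = 2.5582 * 12.66 = 32.39 W

32.39 W


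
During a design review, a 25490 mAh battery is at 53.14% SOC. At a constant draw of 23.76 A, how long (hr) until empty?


Convert: C_total = 25490 mAh = 25.49 Ah
Step 1: remaining = SOC/100 * C_total = 53.14/100 * 25.49 = 13.545 Ah
Step 2: t = remaining / I = 13.545 / 23.76 = 0.5701 hr

0.5701 hr


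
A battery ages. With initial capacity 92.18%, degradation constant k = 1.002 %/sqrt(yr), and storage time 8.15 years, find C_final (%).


Step 1: sqrt(8.15 yr) = 2.8548
Step 2: drop = 1.002 * 2.8548 = 2.8605
Step 3: C_final = 92.18 - 2.8605 = 89.32%

89.32%


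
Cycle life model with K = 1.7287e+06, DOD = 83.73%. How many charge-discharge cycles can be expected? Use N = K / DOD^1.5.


Step 1: DOD^1.5 = 83.73^1.5 = 766.16
Step 2: N = 1.7287e+06 / 766.16 = 2256 cycles

2256 cycles


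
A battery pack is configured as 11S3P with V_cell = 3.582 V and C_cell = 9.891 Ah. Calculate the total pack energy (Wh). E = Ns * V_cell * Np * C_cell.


E = Ns * Vcell * Np * Ccell = 11 * 3.582 * 3 * 9.891 = 1169 Wh

1169 Wh


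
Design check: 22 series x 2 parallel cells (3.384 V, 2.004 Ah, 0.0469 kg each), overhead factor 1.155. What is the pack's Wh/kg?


Step 1: V_pack = 22 * 3.384 = 74.448 V
Step 2: C_pack = 2 * 2.004 = 4.008 Ah
Step 3: E_pack = V_pack * C_pack = 74.448 * 4.008 = 298.39 Wh
Step 4: m_pack = 22 * 2 * 0.0469 * 1.155 = 2.3835 kg
Step 5: ED = E_pack / m_pack = 298.39 / 2.3835 = 125.2 Wh/kg

125.2 Wh/kg


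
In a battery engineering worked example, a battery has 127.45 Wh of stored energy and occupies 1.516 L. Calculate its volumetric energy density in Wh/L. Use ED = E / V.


ED = E / V = 127.45 / 1.516 = 84.07 Wh/L

84.07 Wh/L


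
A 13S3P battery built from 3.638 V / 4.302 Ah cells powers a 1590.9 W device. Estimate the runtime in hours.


Step 1: E_pack = Ns * V_cell * Np * C_cell = 13 * 3.638 * 3 * 4.302 = 610.38 Wh
Step 2: t = E_pack / P = 610.38 / 1590.9 = 0.3837 hr

0.3837 hr


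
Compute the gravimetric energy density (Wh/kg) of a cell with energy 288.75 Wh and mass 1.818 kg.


Specific energy = 288.75 Wh / 1.818 kg = 158.8 Wh/kg

158.8 Wh/kg


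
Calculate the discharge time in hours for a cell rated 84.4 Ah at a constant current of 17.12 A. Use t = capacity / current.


Runtime = 84.4 Ah / 17.12 A = 4.930 hr

4.930 hr


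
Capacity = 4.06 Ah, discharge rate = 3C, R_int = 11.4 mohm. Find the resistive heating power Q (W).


Convert: R = 11.4 mohm = 0.0114 ohm
Step 1: I = C_rate * capacity = 3 * 4.06 = 12.18 A
Step 2: Q = I^2 * R = 12.18^2 * 0.0114 = 148.35 * 0.0114 = 1.691 W

1.691 W


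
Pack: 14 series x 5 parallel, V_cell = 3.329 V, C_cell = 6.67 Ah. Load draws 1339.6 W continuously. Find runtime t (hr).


Step 1: E_pack = Ns * V_cell * Np * C_cell = 14 * 3.329 * 5 * 6.67 = 1554.3 Wh
Step 2: t = E_pack / P = 1554.3 / 1339.6 = 1.160 hr

1.160 hr


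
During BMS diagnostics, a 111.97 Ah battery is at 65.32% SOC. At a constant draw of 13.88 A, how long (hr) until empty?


Step 1: remaining = SOC/100 * C_total = 65.32/100 * 111.97 = 73.139 Ah
Step 2: t = remaining / I = 73.139 / 13.88 = 5.269 hr

5.269 hr


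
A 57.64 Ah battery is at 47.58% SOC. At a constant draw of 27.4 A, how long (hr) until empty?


Step 1: remaining = SOC/100 * C_total = 47.58/100 * 57.64 = 27.425 Ah
Step 2: t = remaining / I = 27.425 / 27.4 = 1.001 hr

1.001 hr


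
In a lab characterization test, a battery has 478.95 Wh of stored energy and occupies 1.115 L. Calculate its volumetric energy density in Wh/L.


Volumetric ED = 478.95 Wh / 1.115 L = 429.6 Wh/L

429.6 Wh/L


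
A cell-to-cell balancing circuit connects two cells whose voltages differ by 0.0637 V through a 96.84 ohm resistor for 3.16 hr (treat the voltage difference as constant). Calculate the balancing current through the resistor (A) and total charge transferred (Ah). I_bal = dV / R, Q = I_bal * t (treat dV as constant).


First, Ohm's law: I_bal = 0.0637 V / 96.84 ohm = 6.5779e-04 A
Then Q = I * t = 6.5779e-04 A * 3.16 hr = 0.002079 Ah

I=6.5779e-04 A, Q=0.002079 Ah


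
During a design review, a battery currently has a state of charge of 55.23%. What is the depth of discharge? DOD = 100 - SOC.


DOD = 100 - SOC = 100 - 55.23 = 44.77%

44.77%


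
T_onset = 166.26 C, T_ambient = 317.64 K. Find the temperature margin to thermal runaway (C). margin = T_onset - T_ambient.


Convert: T_ambient = 317.64 K = 44.49 C
margin = 166.26 - 44.49 = 121.77 C

121.77 C


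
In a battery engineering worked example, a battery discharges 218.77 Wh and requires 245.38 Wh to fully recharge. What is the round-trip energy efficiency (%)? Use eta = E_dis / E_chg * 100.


eta_e = E_dis / E_chg * 100 = 218.77 / 245.38 * 100 = 89.16%

89.16%


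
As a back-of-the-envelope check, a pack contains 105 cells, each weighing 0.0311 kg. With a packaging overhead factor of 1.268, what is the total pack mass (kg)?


m_pack = n * m_cell * overhead = 105 * 0.0311 * 1.268 = 4.141 kg

4.141 kg


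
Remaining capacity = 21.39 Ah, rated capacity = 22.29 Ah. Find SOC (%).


SOC% = 21.39 / 22.29 * 100 = 95.96%

95.96%


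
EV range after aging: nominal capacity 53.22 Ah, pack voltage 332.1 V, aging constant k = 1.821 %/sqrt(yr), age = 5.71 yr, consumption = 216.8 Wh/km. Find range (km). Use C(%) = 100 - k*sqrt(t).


Step 1: capacity retention = 100 - 1.821 * sqrt(5.71) = 100 - 1.821 * 2.3896 = 95.649%
Step 2: C_now = 53.22 * 95.649/100 = 50.904 Ah
Step 3: E_pack = V * C_now = 332.1 * 50.904 = 16905 Wh
Step 4: range = E_pack / consumption = 16905 / 216.8 = 77.98 km

77.98 km


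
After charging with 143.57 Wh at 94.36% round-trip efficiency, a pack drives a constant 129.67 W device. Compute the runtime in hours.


Step 1: E_discharge = eta/100 * E_charge = 94.36/100 * 143.57 = 135.47 Wh
Step 2: t = E_discharge / P = 135.47 / 129.67 = 1.045 hr

1.045 hr


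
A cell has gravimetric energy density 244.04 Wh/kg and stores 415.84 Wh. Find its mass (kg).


m = E / ED = 415.84 / 244.04 = 1.704 kg

1.704 kg


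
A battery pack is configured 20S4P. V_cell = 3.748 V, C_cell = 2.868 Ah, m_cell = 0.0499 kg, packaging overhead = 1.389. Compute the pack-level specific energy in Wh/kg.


Step 1: V_pack = 20 * 3.748 = 74.96 V
Step 2: C_pack = 4 * 2.868 = 11.472 Ah
Step 3: E_pack = V_pack * C_pack = 74.96 * 11.472 = 859.94 Wh
Step 4: m_pack = 20 * 4 * 0.0499 * 1.389 = 5.5449 kg
Step 5: ED = E_pack / m_pack = 859.94 / 5.5449 = 155.1 Wh/kg

155.1 Wh/kg


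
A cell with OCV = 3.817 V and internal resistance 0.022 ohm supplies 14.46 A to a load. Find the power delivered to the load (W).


Step 1: V_terminal = OCV - I*R = 3.817 - 14.46 * 0.022 = 3.4989 V
Step 2: P_out = V_terminal * I = 3.4989 * 14.46 = 50.59 W

50.59 W


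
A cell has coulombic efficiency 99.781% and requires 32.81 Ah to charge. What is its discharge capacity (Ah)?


Q_dis = eta/100 * Q_chg = 99.781/100 * 32.81 = 32.74 Ah

32.74 Ah


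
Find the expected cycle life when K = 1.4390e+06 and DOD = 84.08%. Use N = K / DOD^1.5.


DOD^1.5 = 770.97
N = K / DOD^1.5 = 1.4390e+06 / 770.97 = 1866

1866 cycles


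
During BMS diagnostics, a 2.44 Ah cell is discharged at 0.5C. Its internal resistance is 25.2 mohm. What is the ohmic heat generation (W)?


Convert: R = 25.2 mohm = 0.0252 ohm
Step 1: I = C_rate * capacity = 0.5 * 2.44 = 1.22 A
Step 2: Q = I^2 * R = 1.22^2 * 0.0252 = 1.4884 * 0.0252 = 0.03751 W

0.03751 W


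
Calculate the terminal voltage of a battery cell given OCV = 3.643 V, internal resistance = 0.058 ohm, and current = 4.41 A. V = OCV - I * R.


IR drop = 4.41 * 0.058 = 0.25578 V
V = 3.643 - 0.25578 = 3.387 V

3.387 V


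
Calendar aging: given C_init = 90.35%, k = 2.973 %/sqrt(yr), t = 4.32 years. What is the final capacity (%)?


Step 1: sqrt(4.32 yr) = 2.0785
Step 2: drop = 2.973 * 2.0785 = 6.1794
Step 3: C_final = 90.35 - 6.1794 = 84.17%

84.17%


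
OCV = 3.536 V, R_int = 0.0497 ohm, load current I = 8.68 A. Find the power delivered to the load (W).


Step 1: V_terminal = OCV - I*R = 3.536 - 8.68 * 0.0497 = 3.1046 V
Step 2: P_out = V_terminal * I = 3.1046 * 8.68 = 26.95 W

26.95 W


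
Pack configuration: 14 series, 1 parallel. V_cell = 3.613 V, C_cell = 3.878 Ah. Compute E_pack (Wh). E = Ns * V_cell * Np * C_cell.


V_pack = 14 * 3.613 = 50.582 V
C_pack = 1 * 3.878 = 3.878 Ah
E = V_pack * C_pack = 50.582 * 3.878 = 196.2 Wh

196.2 Wh


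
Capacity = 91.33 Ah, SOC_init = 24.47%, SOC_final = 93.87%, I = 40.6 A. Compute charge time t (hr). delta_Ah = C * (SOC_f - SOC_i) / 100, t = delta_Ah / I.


delta_Ah = 91.33 * (93.87 - 24.47) / 100 = 63.383 Ah
t = delta_Ah / I = 63.383 / 40.6 = 1.561 hr

1.561 hr


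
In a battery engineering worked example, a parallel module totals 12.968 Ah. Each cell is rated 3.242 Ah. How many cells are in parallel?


n = C_total / C_cell = 12.968 / 3.242 = 4

4


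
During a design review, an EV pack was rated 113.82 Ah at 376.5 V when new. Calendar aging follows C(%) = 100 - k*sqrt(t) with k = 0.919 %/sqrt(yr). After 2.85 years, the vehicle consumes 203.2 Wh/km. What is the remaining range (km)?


Step 1: capacity retention = 100 - 0.919 * sqrt(2.85) = 100 - 0.919 * 1.6882 = 98.449%
Step 2: C_now = 113.82 * 98.449/100 = 112.05 Ah
Step 3: E_pack = V * C_now = 376.5 * 112.05 = 42187 Wh
Step 4: range = E_pack / consumption = 42187 / 203.2 = 207.6 km

207.6 km


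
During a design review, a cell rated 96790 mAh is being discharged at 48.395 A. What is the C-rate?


Convert: capacity = 96790 mAh = 96.79 Ah
Rearranging: C_rate = 48.395 / 96.79 = 0.5C

0.5C


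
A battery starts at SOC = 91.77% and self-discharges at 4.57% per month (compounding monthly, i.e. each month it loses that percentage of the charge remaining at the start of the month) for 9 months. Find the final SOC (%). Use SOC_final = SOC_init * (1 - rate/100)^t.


decay = (1 - 4.57/100)^9 = 0.65639
SOC_final = 91.77 * 0.65639 = 60.24%

60.24%


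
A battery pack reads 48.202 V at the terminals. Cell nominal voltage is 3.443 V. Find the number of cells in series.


n = V_pack / V_cell = 48.202 / 3.443 = 14

14


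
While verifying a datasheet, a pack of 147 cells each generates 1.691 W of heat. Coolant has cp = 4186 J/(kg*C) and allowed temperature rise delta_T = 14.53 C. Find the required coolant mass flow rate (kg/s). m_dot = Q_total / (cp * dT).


Step 1: Total heat Q = 147 * 1.691 W = 248.58 W
Step 2: denom = cp * dT = 4186 * 14.53 = 60823
Step 3: m_dot = 248.58 / 60823 = 0.004087 kg/s

0.004087 kg/s


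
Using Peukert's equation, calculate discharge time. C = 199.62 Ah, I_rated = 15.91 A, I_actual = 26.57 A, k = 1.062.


t_rated = C / I_rated = 199.62 / 15.91 = 12.547 hr
(I_rated/I)^k = (0.5988)^1.062 = 0.58006
t = t_rated * (I_rated/I)^k = 12.547 * 0.58006 = 7.278 hr

7.278 hr


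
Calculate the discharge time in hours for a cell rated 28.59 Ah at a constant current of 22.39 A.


t = capacity / current = 28.59 / 22.39 = 1.277 hr

1.277 hr


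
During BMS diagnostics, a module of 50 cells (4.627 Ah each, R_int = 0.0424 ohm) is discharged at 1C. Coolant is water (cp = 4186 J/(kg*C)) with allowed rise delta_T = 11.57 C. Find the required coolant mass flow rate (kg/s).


Step 1: I = 1 * 4.627 = 4.627 A
Step 2: Q_cell = I^2 * R = 4.627^2 * 0.0424 = 0.90775 W
Step 3: Q_total = 50 * 0.90775 = 45.388 W
Step 4: m_dot = Q_total / (cp * dT) = 45.388 / (4186 * 11.57) = 9.371e-04 kg/s

9.371e-04 kg/s


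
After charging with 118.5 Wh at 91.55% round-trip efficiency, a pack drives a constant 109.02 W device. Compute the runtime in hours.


Step 1: E_discharge = eta/100 * E_charge = 91.55/100 * 118.5 = 108.49 Wh
Step 2: t = E_discharge / P = 108.49 / 109.02 = 0.9951 hr

0.9951 hr


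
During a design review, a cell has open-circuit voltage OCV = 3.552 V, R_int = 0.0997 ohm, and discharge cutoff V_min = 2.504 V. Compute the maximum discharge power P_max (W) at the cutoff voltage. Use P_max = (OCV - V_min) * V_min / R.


P_max = (OCV - V_min) * V_min / R = (3.552 - 2.504) * 2.504 / 0.0997 = 1.048 * 2.504 / 0.0997 = 26.32 W

26.32 W


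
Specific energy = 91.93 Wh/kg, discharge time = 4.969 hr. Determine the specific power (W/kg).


Specific power = 91.93 Wh/kg / 4.969 hr = 18.50 W/kg

18.50 W/kg


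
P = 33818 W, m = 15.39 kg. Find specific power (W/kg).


SP = P / m = 33818 / 15.39 = 2197 W/kg

2197 W/kg


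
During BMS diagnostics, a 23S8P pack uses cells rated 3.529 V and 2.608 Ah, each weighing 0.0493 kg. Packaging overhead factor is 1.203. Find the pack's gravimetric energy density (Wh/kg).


Step 1: V_pack = 23 * 3.529 = 81.167 V
Step 2: C_pack = 8 * 2.608 = 20.864 Ah
Step 3: E_pack = V_pack * C_pack = 81.167 * 20.864 = 1693.5 Wh
Step 4: m_pack = 23 * 8 * 0.0493 * 1.203 = 10.913 kg
Step 5: ED = E_pack / m_pack = 1693.5 / 10.913 = 155.2 Wh/kg

155.2 Wh/kg


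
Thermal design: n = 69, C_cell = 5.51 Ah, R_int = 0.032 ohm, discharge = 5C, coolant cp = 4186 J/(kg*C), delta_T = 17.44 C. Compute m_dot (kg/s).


Step 1: I = 5 * 5.51 = 27.55 A
Step 2: Q_cell = I^2 * R = 27.55^2 * 0.032 = 24.288 W
Step 3: Q_total = 69 * 24.288 = 1675.9 W
Step 4: m_dot = Q_total / (cp * dT) = 1675.9 / (4186 * 17.44) = 0.02296 kg/s

0.02296 kg/s


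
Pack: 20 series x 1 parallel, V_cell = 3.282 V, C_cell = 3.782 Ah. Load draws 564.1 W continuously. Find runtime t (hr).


Step 1: E_pack = Ns * V_cell * Np * C_cell = 20 * 3.282 * 1 * 3.782 = 248.25 Wh
Step 2: t = E_pack / P = 248.25 / 564.1 = 0.4401 hr

0.4401 hr


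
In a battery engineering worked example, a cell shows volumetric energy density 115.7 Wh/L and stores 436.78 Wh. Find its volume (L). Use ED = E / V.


V = E / ED = 436.78 / 115.7 = 3.775 L

3.775 L


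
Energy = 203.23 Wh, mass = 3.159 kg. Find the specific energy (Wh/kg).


Specific energy = 203.23 Wh / 3.159 kg = 64.33 Wh/kg

64.33 Wh/kg


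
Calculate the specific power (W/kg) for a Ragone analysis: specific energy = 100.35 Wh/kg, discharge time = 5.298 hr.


P_specific = E / t = 100.35 / 5.298 = 18.94 W/kg

18.94 W/kg


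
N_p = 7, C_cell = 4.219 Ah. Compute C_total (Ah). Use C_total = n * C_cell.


Parallel capacities add: 7 * 4.219 Ah = 29.533 Ah

29.533 Ah


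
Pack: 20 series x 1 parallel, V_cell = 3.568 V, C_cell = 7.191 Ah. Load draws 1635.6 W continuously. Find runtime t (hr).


Step 1: E_pack = Ns * V_cell * Np * C_cell = 20 * 3.568 * 1 * 7.191 = 513.15 Wh
Step 2: t = E_pack / P = 513.15 / 1635.6 = 0.3137 hr

0.3137 hr


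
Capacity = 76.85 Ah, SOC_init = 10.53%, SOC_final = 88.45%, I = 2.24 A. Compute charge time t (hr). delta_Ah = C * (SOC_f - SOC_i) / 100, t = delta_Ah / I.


delta_Ah = 76.85 * (88.45 - 10.53) / 100 = 59.882 Ah
t = delta_Ah / I = 59.882 / 2.24 = 26.73 hr

26.73 hr


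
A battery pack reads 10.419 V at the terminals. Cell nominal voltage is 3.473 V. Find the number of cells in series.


Rearranging: n = V_pack / V_cell = 10.419 / 3.473 = 3 cells

3


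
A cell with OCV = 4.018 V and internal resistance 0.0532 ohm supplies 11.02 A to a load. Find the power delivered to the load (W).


Step 1: V_terminal = OCV - I*R = 4.018 - 11.02 * 0.0532 = 3.4317 V
Step 2: P_out = V_terminal * I = 3.4317 * 11.02 = 37.82 W

37.82 W


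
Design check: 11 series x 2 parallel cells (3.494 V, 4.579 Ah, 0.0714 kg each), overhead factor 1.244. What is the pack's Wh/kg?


Step 1: V_pack = 11 * 3.494 = 38.434 V
Step 2: C_pack = 2 * 4.579 = 9.158 Ah
Step 3: E_pack = V_pack * C_pack = 38.434 * 9.158 = 351.98 Wh
Step 4: m_pack = 11 * 2 * 0.0714 * 1.244 = 1.9541 kg
Step 5: ED = E_pack / m_pack = 351.98 / 1.9541 = 180.1 Wh/kg

180.1 Wh/kg


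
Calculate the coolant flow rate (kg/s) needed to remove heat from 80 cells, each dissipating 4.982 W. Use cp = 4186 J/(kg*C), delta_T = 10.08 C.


Step 1: Total heat Q = 80 * 4.982 W = 398.56 W
Step 2: denom = cp * dT = 4186 * 10.08 = 42195
Step 3: m_dot = 398.56 / 42195 = 0.009446 kg/s

0.009446 kg/s


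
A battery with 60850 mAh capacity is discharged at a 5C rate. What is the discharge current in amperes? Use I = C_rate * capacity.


Convert: capacity = 60850 mAh = 60.85 Ah
I = C_rate * capacity = 5 * 60.85 = 304.25 A

304.25 A


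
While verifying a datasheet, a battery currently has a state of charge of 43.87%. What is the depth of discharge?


DOD = 100 - SOC = 100 - 43.87 = 56.13%

56.13%


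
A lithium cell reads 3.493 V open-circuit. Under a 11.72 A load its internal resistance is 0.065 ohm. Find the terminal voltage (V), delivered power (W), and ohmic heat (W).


Step 1: V_terminal = OCV - I*R = 3.493 - 11.72 * 0.065 = 2.7312 V
Step 2: P_out = V_terminal * I = 2.7312 * 11.72 = 32.01 W
Step 3: Q = I^2 * R = 11.72^2 * 0.065 = 8.928 W

V=2.7312 V, P=32.01 W, Q=8.928 W


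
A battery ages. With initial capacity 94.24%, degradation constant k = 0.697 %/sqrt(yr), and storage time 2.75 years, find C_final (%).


Step 1: sqrt(2.75 yr) = 1.6583
Step 2: drop = 0.697 * 1.6583 = 1.1558
Step 3: C_final = 94.24 - 1.1558 = 93.08%

93.08%


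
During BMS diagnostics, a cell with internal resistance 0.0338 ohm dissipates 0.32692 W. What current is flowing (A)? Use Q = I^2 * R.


I = sqrt(Q / R) = sqrt(0.32692 / 0.0338) = sqrt(9.6722) = 3.110 A

3.110 A


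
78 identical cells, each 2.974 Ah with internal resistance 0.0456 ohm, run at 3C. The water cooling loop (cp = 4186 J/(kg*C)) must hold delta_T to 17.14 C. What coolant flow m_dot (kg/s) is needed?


Step 1: I = 3 * 2.974 = 8.922 A
Step 2: Q_cell = I^2 * R = 8.922^2 * 0.0456 = 3.6299 W
Step 3: Q_total = 78 * 3.6299 = 283.13 W
Step 4: m_dot = Q_total / (cp * dT) = 283.13 / (4186 * 17.14) = 0.003946 kg/s

0.003946 kg/s


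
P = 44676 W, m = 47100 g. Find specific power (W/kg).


Convert: m = 47100 g = 47.1 kg
SP = P / m = 44676 / 47.1 = 948.5 W/kg

948.5 W/kg


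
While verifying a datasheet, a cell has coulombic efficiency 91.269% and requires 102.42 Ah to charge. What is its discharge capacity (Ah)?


Q_dis = eta/100 * Q_chg = 91.269/100 * 102.42 = 93.48 Ah

93.48 Ah


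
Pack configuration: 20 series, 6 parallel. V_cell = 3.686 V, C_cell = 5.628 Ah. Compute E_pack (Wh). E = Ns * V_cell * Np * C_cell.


E = Ns * Vcell * Np * Ccell = 20 * 3.686 * 6 * 5.628 = 2489 Wh

2489 Wh


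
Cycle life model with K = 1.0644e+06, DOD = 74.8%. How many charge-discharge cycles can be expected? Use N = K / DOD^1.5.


DOD^1.5 = 646.92
N = K / DOD^1.5 = 1.0644e+06 / 646.92 = 1645

1645 cycles


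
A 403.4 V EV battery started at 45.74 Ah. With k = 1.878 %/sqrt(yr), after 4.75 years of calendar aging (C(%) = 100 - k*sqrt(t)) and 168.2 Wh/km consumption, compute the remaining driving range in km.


Step 1: capacity retention = 100 - 1.878 * sqrt(4.75) = 100 - 1.878 * 2.1794 = 95.907%
Step 2: C_now = 45.74 * 95.907/100 = 43.868 Ah
Step 3: E_pack = V * C_now = 403.4 * 43.868 = 17696 Wh
Step 4: range = E_pack / consumption = 17696 / 168.2 = 105.2 km

105.2 km


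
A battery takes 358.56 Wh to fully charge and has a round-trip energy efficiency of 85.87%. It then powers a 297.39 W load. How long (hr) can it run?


Step 1: E_discharge = eta/100 * E_charge = 85.87/100 * 358.56 = 307.9 Wh
Step 2: t = E_discharge / P = 307.9 / 297.39 = 1.035 hr

1.035 hr


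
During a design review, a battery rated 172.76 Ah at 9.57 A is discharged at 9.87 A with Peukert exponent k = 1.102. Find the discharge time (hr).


Step 1: t_rated = C / I_rated = 172.76 / 9.57 = 18.052 hr
Step 2: ratio = 9.57 / 9.87 = 0.9696
Step 3: ratio^k = 0.9696^1.102 = 0.96655
Step 4: t = t_rated * ratio^k = 18.052 * 0.96655 = 17.45 hr

17.45 hr


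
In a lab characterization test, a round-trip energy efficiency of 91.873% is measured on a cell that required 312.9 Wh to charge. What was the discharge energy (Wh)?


E_dis = eta/100 * E_chg = 91.873/100 * 312.9 = 287.5 Wh

287.5 Wh


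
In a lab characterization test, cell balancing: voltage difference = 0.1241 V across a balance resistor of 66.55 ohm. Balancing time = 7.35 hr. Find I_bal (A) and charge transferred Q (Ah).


I_bal = dV / R = 0.1241 / 66.55 = 0.0018648 A
Q = I_bal * t = 0.0018648 * 7.35 = 0.01371 Ah

I=0.0018648 A, Q=0.01371 Ah


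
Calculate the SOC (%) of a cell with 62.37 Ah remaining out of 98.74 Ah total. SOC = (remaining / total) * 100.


SOC% = 62.37 / 98.74 * 100 = 63.17%

63.17%


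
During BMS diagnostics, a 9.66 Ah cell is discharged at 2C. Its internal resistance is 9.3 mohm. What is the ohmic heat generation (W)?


Convert: R = 9.3 mohm = 0.0093 ohm
Step 1: I = C_rate * capacity = 2 * 9.66 = 19.32 A
Step 2: Q = I^2 * R = 19.32^2 * 0.0093 = 373.26 * 0.0093 = 3.471 W

3.471 W


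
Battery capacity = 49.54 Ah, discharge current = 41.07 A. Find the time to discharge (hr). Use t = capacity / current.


t = capacity / current = 49.54 / 41.07 = 1.206 hr

1.206 hr


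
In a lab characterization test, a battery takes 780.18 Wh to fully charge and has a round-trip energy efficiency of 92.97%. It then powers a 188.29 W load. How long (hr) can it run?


Step 1: E_discharge = eta/100 * E_charge = 92.97/100 * 780.18 = 725.33 Wh
Step 2: t = E_discharge / P = 725.33 / 188.29 = 3.852 hr

3.852 hr


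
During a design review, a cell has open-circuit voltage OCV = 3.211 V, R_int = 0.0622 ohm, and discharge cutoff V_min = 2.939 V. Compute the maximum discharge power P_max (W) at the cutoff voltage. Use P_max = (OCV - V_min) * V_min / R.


dV = OCV - V_min = 0.272 V (so I_max = dV / R)
P_max = dV * V_min / R = 0.272 * 2.939 / 0.0622 = 12.85 W

12.85 W


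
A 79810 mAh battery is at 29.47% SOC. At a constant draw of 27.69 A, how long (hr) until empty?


Convert: C_total = 79810 mAh = 79.81 Ah
Step 1: remaining = SOC/100 * C_total = 29.47/100 * 79.81 = 23.52 Ah
Step 2: t = remaining / I = 23.52 / 27.69 = 0.8494 hr

0.8494 hr
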